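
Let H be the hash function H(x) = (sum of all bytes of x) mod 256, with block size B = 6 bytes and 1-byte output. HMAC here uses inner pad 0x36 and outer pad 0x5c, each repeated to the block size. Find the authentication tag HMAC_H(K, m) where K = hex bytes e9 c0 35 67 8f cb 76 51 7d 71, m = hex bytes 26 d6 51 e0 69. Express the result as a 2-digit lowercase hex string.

da

Key hex bytes e9 c0 35 67 8f cb 76 51 7d 71 is 10 bytes > B = 6, so hash it first: H(key) = 54, then zero-pad to 6 bytes: K' = 54 00 00 00 00 00.
K' ⊕ ipad = 62 36 36 36 36 36.  K' ⊕ opad = 08 5c 5c 5c 5c 5c.
Inner input = (K'⊕ipad) ∥ m = 62 36 36 36 36 36 ∥ 26 d6 51 e0 69.
Inner hash: sum = 98+54+54+54+54+54+38+214+81+224+105 = 1030; mod 256 = 6 → 06.
Outer input = (K'⊕opad) ∥ inner = 08 5c 5c 5c 5c 5c ∥ 06.
Outer hash (tag): sum = 8+92+92+92+92+92+6 = 474; mod 256 = 218 → da.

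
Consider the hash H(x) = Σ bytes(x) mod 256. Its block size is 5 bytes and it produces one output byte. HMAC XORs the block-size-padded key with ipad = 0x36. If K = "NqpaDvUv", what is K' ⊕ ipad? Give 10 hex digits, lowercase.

Key "NqpaDvUv" = 4e 71 70 61 44 76 55 76 is 8 bytes > B = 5, so hash it first: H(key) = 15, then zero-pad to 5 bytes: K' = 15 00 00 00 00.
XOR each byte with 0x36: 15⊕36=23, 00⊕36=36, 00⊕36=36, 00⊕36=36, 00⊕36=36.

2336363636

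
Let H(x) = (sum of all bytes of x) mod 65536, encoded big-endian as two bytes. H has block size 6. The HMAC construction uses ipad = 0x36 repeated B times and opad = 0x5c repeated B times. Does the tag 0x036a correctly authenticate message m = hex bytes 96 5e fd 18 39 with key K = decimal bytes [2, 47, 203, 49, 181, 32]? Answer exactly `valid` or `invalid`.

Key decimal bytes [2, 47, 203, 49, 181, 32] = 02 2f cb 31 b5 20 is exactly B = 6 bytes: K' = 02 2f cb 31 b5 20.
K' ⊕ ipad = 34 19 fd 07 83 16; K' ⊕ opad = 5e 73 97 6d e9 7c.
Inner hash: sum = 52+25+253+7+131+22+150+94+253+24+57 = 1068 → 04 2c.
Outer hash (recomputed tag): sum = 94+115+151+109+233+124+4+44 = 874 → 03 6a.
Recomputed tag = 036a; claimed = 036a → match.

valid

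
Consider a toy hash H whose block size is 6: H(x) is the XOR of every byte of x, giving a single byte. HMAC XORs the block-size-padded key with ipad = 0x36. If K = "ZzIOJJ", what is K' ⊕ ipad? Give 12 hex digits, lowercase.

Key "ZzIOJJ" = 5a 7a 49 4f 4a 4a is exactly B = 6 bytes: K' = 5a 7a 49 4f 4a 4a.
XOR each byte with 0x36: 5a⊕36=6c, 7a⊕36=4c, 49⊕36=7f, 4f⊕36=79, 4a⊕36=7c, 4a⊕36=7c.

6c4c7f797c7c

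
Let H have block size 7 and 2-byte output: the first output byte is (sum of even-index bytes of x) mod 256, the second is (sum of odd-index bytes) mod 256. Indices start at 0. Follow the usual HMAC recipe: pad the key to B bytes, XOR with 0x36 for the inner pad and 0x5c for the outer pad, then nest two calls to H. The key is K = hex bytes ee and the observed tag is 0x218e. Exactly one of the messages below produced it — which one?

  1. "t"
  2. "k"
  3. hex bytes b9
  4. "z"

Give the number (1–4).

3

Key hex bytes ee is 1 byte ≤ B = 7; zero-pad to 7 bytes: K' = ee 00 00 00 00 00 00.
K' ⊕ ipad = d8 36 36 36 36 36 36; K' ⊕ opad = b2 5c 5c 5c 5c 5c 5c.
m1: inner = H(d8 36 36 36 36 36 36 74) = 7a 16; tag = H(b2 5c 5c 5c 5c 5c 5c 7a 16) = dc8e
m2: inner = H(d8 36 36 36 36 36 36 6b) = 7a 0d; tag = H(b2 5c 5c 5c 5c 5c 5c 7a 0d) = d38e
m3: inner = H(d8 36 36 36 36 36 36 b9) = 7a 5b; tag = H(b2 5c 5c 5c 5c 5c 5c 7a 5b) = 218e ← matches
m4: inner = H(d8 36 36 36 36 36 36 7a) = 7a 1c; tag = H(b2 5c 5c 5c 5c 5c 5c 7a 1c) = e28e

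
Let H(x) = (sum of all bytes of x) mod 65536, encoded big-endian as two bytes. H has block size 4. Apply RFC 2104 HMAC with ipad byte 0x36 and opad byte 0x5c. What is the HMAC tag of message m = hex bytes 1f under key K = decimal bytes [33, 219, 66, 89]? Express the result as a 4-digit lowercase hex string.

Key decimal bytes [33, 219, 66, 89] = 21 db 42 59 is exactly B = 4 bytes: K' = 21 db 42 59.
K' ⊕ ipad = 17 ed 74 6f.  K' ⊕ opad = 7d 87 1e 05.
Inner input = (K'⊕ipad) ∥ m = 17 ed 74 6f ∥ 1f.
Inner hash: sum = 23+237+116+111+31 = 518 → 02 06.
Outer input = (K'⊕opad) ∥ inner = 7d 87 1e 05 ∥ 02 06.
Outer hash (tag): sum = 125+135+30+5+2+6 = 303 → 01 2f.

012f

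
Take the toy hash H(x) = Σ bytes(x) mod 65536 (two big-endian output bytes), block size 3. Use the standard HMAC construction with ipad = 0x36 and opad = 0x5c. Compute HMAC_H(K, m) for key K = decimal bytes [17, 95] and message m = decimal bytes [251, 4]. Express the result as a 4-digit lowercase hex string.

Key decimal bytes [17, 95] = 11 5f is 2 bytes ≤ B = 3; zero-pad to 3 bytes: K' = 11 5f 00.
K' ⊕ ipad = 27 69 36.  K' ⊕ opad = 4d 03 5c.
Inner input = (K'⊕ipad) ∥ m = 27 69 36 ∥ fb 04.
Inner hash: sum = 39+105+54+251+4 = 453 → 01 c5.
Outer input = (K'⊕opad) ∥ inner = 4d 03 5c ∥ 01 c5.
Outer hash (tag): sum = 77+3+92+1+197 = 370 → 01 72.

0172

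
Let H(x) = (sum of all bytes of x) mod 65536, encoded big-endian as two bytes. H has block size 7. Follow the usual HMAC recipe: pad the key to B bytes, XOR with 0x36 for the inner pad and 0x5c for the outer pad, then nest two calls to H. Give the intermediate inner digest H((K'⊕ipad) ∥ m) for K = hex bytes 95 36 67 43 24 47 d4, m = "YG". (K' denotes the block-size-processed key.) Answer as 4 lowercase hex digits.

036e

Key hex bytes 95 36 67 43 24 47 d4 is exactly B = 7 bytes: K' = 95 36 67 43 24 47 d4.
K' ⊕ ipad = a3 00 51 75 12 71 e2.
Inner input = a3 00 51 75 12 71 e2 ∥ 59 47.
Inner hash: sum = 163+0+81+117+18+113+226+89+71 = 878 → 03 6e.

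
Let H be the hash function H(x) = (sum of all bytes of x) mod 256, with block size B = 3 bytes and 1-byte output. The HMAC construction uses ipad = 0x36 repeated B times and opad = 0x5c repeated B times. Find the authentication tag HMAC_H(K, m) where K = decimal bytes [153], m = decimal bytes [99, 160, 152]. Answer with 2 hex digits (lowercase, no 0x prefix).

Key decimal bytes [153] = 99 is 1 byte ≤ B = 3; zero-pad to 3 bytes: K' = 99 00 00.
K' ⊕ ipad = af 36 36.  K' ⊕ opad = c5 5c 5c.
Inner input = (K'⊕ipad) ∥ m = af 36 36 ∥ 63 a0 98.
Inner hash: sum = 175+54+54+99+160+152 = 694; mod 256 = 182 → b6.
Outer input = (K'⊕opad) ∥ inner = c5 5c 5c ∥ b6.
Outer hash (tag): sum = 197+92+92+182 = 563; mod 256 = 51 → 33.

33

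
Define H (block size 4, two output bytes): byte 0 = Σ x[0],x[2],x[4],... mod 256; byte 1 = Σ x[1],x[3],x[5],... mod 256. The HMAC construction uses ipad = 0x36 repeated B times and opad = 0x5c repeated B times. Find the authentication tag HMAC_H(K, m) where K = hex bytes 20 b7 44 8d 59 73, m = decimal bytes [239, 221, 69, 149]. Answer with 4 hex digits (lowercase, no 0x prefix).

Key hex bytes 20 b7 44 8d 59 73 is 6 bytes > B = 4, so hash it first: H(key) = bd b7, then zero-pad to 4 bytes: K' = bd b7 00 00.
K' ⊕ ipad = 8b 81 36 36.  K' ⊕ opad = e1 eb 5c 5c.
Inner input = (K'⊕ipad) ∥ m = 8b 81 36 36 ∥ ef dd 45 95.
Inner hash: even-index sum = 501 mod 256 = 245; odd-index sum = 553 mod 256 = 41 → f5 29.
Outer input = (K'⊕opad) ∥ inner = e1 eb 5c 5c ∥ f5 29.
Outer hash (tag): even-index sum = 562 mod 256 = 50; odd-index sum = 368 mod 256 = 112 → 32 70.

3270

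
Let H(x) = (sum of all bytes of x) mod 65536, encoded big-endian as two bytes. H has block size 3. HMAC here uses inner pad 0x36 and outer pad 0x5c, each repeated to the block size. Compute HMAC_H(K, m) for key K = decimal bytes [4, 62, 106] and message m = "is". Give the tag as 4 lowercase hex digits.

0163

Key decimal bytes [4, 62, 106] = 04 3e 6a is exactly B = 3 bytes: K' = 04 3e 6a.
K' ⊕ ipad = 32 08 5c.  K' ⊕ opad = 58 62 36.
Inner input = (K'⊕ipad) ∥ m = 32 08 5c ∥ 69 73.
Inner hash: sum = 50+8+92+105+115 = 370 → 01 72.
Outer input = (K'⊕opad) ∥ inner = 58 62 36 ∥ 01 72.
Outer hash (tag): sum = 88+98+54+1+114 = 355 → 01 63.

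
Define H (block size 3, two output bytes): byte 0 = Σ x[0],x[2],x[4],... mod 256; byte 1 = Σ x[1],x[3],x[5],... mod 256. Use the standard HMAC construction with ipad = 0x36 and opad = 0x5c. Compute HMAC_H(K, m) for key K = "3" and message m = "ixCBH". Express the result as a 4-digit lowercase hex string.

f551

Key "3" = 33 is 1 byte ≤ B = 3; zero-pad to 3 bytes: K' = 33 00 00.
K' ⊕ ipad = 05 36 36.  K' ⊕ opad = 6f 5c 5c.
Inner input = (K'⊕ipad) ∥ m = 05 36 36 ∥ 69 78 43 42 48.
Inner hash: even-index sum = 245 mod 256 = 245; odd-index sum = 298 mod 256 = 42 → f5 2a.
Outer input = (K'⊕opad) ∥ inner = 6f 5c 5c ∥ f5 2a.
Outer hash (tag): even-index sum = 245 mod 256 = 245; odd-index sum = 337 mod 256 = 81 → f5 51.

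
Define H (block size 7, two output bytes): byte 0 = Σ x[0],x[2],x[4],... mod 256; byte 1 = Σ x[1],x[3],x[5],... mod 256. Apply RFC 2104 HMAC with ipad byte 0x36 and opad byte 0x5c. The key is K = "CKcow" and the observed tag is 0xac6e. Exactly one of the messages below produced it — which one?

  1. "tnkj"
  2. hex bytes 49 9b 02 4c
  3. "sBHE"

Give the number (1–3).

Key "CKcow" = 43 4b 63 6f 77 is 5 bytes ≤ B = 7; zero-pad to 7 bytes: K' = 43 4b 63 6f 77 00 00.
K' ⊕ ipad = 75 7d 55 59 41 36 36; K' ⊕ opad = 1f 17 3f 33 2b 5c 5c.
m1: inner = H(75 7d 55 59 41 36 36 74 6e 6b 6a) = 19 eb; tag = H(1f 17 3f 33 2b 5c 5c 19 eb) = d0bf
m2: inner = H(75 7d 55 59 41 36 36 49 9b 02 4c) = 28 57; tag = H(1f 17 3f 33 2b 5c 5c 28 57) = 3cce
m3: inner = H(75 7d 55 59 41 36 36 73 42 48 45) = c8 c7; tag = H(1f 17 3f 33 2b 5c 5c c8 c7) = ac6e ← matches

3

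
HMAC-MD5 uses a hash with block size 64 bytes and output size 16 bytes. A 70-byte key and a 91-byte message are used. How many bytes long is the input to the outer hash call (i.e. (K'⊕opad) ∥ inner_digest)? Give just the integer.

Key is 70 > 64 bytes, so it is hashed to 16 bytes then zero-padded to 64: |K'| = 64.
Outer input = (K'⊕opad) ∥ H(inner) → 64 + 16 = 80 bytes.

80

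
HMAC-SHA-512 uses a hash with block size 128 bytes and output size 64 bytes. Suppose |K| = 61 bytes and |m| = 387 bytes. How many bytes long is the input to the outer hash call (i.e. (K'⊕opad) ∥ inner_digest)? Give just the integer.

192

Key is 61 ≤ 128 bytes, zero-padded: |K'| = 128.
Outer input = (K'⊕opad) ∥ H(inner) → 128 + 64 = 192 bytes.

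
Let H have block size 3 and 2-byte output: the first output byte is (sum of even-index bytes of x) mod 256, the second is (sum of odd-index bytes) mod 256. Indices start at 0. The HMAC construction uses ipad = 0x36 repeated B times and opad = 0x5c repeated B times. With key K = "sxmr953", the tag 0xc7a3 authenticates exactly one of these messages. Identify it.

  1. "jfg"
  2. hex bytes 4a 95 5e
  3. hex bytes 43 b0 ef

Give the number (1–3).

Key "sxmr953" = 73 78 6d 72 39 35 33 is 7 bytes > B = 3, so hash it first: H(key) = 4c 1f, then zero-pad to 3 bytes: K' = 4c 1f 00.
K' ⊕ ipad = 7a 29 36; K' ⊕ opad = 10 43 5c.
m1: inner = H(7a 29 36 6a 66 67) = 16 fa; tag = H(10 43 5c 16 fa) = 6659
m2: inner = H(7a 29 36 4a 95 5e) = 45 d1; tag = H(10 43 5c 45 d1) = 3d88
m3: inner = H(7a 29 36 43 b0 ef) = 60 5b; tag = H(10 43 5c 60 5b) = c7a3 ← matches

3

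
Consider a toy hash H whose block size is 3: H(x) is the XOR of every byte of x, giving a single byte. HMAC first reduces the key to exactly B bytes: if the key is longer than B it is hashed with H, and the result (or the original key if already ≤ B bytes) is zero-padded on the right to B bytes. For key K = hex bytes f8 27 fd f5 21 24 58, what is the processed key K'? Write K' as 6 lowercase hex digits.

|K| = 7 > B = 3, so first hash the key.
H(K): XOR f8⊕27⊕fd⊕f5⊕21⊕24⊕58 = 8a.
Zero-pad H(K) = 8a to 3 bytes: K' = 8a 00 00.

8a0000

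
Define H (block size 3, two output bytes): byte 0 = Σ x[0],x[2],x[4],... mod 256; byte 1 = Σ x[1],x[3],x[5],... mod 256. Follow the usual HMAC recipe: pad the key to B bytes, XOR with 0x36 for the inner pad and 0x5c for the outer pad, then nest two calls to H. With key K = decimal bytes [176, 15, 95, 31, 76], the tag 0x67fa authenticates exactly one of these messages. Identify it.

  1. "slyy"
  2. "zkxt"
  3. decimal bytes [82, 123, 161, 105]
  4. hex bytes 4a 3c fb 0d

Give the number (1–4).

1

Key decimal bytes [176, 15, 95, 31, 76] = b0 0f 5f 1f 4c is 5 bytes > B = 3, so hash it first: H(key) = 5b 2e, then zero-pad to 3 bytes: K' = 5b 2e 00.
K' ⊕ ipad = 6d 18 36; K' ⊕ opad = 07 72 5c.
m1: inner = H(6d 18 36 73 6c 79 79) = 88 04; tag = H(07 72 5c 88 04) = 67fa ← matches
m2: inner = H(6d 18 36 7a 6b 78 74) = 82 0a; tag = H(07 72 5c 82 0a) = 6df4
m3: inner = H(6d 18 36 52 7b a1 69) = 87 0b; tag = H(07 72 5c 87 0b) = 6ef9
m4: inner = H(6d 18 36 4a 3c fb 0d) = ec 5d; tag = H(07 72 5c ec 5d) = c05e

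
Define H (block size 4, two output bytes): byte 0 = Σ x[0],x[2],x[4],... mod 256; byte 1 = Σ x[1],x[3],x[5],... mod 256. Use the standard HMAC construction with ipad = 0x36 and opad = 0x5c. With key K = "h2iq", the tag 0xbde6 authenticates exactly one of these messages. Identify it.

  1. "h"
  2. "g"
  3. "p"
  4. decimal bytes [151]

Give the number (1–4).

4

Key "h2iq" = 68 32 69 71 is exactly B = 4 bytes: K' = 68 32 69 71.
K' ⊕ ipad = 5e 04 5f 47; K' ⊕ opad = 34 6e 35 2d.
m1: inner = H(5e 04 5f 47 68) = 25 4b; tag = H(34 6e 35 2d 25 4b) = 8ee6
m2: inner = H(5e 04 5f 47 67) = 24 4b; tag = H(34 6e 35 2d 24 4b) = 8de6
m3: inner = H(5e 04 5f 47 70) = 2d 4b; tag = H(34 6e 35 2d 2d 4b) = 96e6
m4: inner = H(5e 04 5f 47 97) = 54 4b; tag = H(34 6e 35 2d 54 4b) = bde6 ← matches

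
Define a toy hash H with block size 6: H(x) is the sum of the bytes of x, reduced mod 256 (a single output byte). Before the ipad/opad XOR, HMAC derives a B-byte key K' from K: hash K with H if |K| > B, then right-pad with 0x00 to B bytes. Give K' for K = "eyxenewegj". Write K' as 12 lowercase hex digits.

|K| = 10 > B = 6, so first hash the key.
H(K): sum = 101+121+120+101+110+101+119+101+103+106 = 1083; mod 256 = 59 → 3b.
Zero-pad H(K) = 3b to 6 bytes: K' = 3b 00 00 00 00 00.

3b0000000000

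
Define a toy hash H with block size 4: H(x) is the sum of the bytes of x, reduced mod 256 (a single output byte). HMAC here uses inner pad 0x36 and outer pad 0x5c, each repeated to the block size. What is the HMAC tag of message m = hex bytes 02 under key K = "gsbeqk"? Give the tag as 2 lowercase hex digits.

Key "gsbeqk" = 67 73 62 65 71 6b is 6 bytes > B = 4, so hash it first: H(key) = 7d, then zero-pad to 4 bytes: K' = 7d 00 00 00.
K' ⊕ ipad = 4b 36 36 36.  K' ⊕ opad = 21 5c 5c 5c.
Inner input = (K'⊕ipad) ∥ m = 4b 36 36 36 ∥ 02.
Inner hash: sum = 75+54+54+54+2 = 239 → ef.
Outer input = (K'⊕opad) ∥ inner = 21 5c 5c 5c ∥ ef.
Outer hash (tag): sum = 33+92+92+92+239 = 548; mod 256 = 36 → 24.

24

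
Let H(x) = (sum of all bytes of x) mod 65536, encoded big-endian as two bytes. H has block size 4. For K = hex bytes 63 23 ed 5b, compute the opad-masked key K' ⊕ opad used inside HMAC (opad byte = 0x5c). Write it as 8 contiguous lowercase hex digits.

Key hex bytes 63 23 ed 5b is exactly B = 4 bytes: K' = 63 23 ed 5b.
XOR each byte with 0x5c: 63⊕5c=3f, 23⊕5c=7f, ed⊕5c=b1, 5b⊕5c=07.

3f7fb107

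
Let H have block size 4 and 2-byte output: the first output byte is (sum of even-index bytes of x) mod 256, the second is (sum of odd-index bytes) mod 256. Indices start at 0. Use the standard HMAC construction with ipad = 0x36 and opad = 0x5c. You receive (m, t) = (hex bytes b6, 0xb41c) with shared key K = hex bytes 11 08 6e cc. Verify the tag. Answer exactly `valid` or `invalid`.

Key hex bytes 11 08 6e cc is exactly B = 4 bytes: K' = 11 08 6e cc.
K' ⊕ ipad = 27 3e 58 fa; K' ⊕ opad = 4d 54 32 90.
Inner hash: even-index sum = 309 mod 256 = 53; odd-index sum = 312 mod 256 = 56 → 35 38.
Outer hash (recomputed tag): even-index sum = 180 mod 256 = 180; odd-index sum = 284 mod 256 = 28 → b4 1c.
Recomputed tag = b41c; claimed = b41c → match.

valid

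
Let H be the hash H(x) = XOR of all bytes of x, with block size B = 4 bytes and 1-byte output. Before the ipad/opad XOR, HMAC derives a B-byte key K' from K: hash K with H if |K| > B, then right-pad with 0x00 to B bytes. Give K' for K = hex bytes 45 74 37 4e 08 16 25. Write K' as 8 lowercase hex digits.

73000000

|K| = 7 > B = 4, so first hash the key.
H(K): XOR 45⊕74⊕37⊕4e⊕08⊕16⊕25 = 73.
Zero-pad H(K) = 73 to 4 bytes: K' = 73 00 00 00.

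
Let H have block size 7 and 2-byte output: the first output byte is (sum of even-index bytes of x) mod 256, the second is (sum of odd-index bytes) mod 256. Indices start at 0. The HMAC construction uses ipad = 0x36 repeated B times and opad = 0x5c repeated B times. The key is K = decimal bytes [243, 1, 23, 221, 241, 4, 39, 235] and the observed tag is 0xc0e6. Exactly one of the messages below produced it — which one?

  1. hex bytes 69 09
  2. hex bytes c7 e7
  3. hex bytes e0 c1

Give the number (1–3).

2

Key decimal bytes [243, 1, 23, 221, 241, 4, 39, 235] = f3 01 17 dd f1 04 27 eb is 8 bytes > B = 7, so hash it first: H(key) = 22 cd, then zero-pad to 7 bytes: K' = 22 cd 00 00 00 00 00.
K' ⊕ ipad = 14 fb 36 36 36 36 36; K' ⊕ opad = 7e 91 5c 5c 5c 5c 5c.
m1: inner = H(14 fb 36 36 36 36 36 69 09) = bf d0; tag = H(7e 91 5c 5c 5c 5c 5c bf d0) = 6208
m2: inner = H(14 fb 36 36 36 36 36 c7 e7) = 9d 2e; tag = H(7e 91 5c 5c 5c 5c 5c 9d 2e) = c0e6 ← matches
m3: inner = H(14 fb 36 36 36 36 36 e0 c1) = 77 47; tag = H(7e 91 5c 5c 5c 5c 5c 77 47) = d9c0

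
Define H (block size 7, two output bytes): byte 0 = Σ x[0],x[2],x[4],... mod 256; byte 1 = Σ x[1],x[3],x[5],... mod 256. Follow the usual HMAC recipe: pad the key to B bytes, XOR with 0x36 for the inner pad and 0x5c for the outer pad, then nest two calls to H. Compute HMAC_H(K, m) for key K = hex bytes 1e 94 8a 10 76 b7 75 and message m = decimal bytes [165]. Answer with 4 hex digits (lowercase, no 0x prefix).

Key hex bytes 1e 94 8a 10 76 b7 75 is exactly B = 7 bytes: K' = 1e 94 8a 10 76 b7 75.
K' ⊕ ipad = 28 a2 bc 26 40 81 43.  K' ⊕ opad = 42 c8 d6 4c 2a eb 29.
Inner input = (K'⊕ipad) ∥ m = 28 a2 bc 26 40 81 43 ∥ a5.
Inner hash: even-index sum = 359 mod 256 = 103; odd-index sum = 494 mod 256 = 238 → 67 ee.
Outer input = (K'⊕opad) ∥ inner = 42 c8 d6 4c 2a eb 29 ∥ 67 ee.
Outer hash (tag): even-index sum = 601 mod 256 = 89; odd-index sum = 614 mod 256 = 102 → 59 66.

5966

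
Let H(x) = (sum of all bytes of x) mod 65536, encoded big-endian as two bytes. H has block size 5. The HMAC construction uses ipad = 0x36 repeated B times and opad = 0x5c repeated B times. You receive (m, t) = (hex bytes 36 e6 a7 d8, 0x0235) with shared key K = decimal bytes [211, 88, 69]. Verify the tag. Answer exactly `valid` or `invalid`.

Key decimal bytes [211, 88, 69] = d3 58 45 is 3 bytes ≤ B = 5; zero-pad to 5 bytes: K' = d3 58 45 00 00.
K' ⊕ ipad = e5 6e 73 36 36; K' ⊕ opad = 8f 04 19 5c 5c.
Inner hash: sum = 229+110+115+54+54+54+230+167+216 = 1229 → 04 cd.
Outer hash (recomputed tag): sum = 143+4+25+92+92+4+205 = 565 → 02 35.
Recomputed tag = 0235; claimed = 0235 → match.

valid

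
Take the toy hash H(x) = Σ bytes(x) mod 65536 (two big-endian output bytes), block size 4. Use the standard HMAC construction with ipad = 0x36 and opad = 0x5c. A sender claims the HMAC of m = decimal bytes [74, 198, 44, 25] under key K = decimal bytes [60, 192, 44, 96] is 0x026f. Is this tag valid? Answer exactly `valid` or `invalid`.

Key decimal bytes [60, 192, 44, 96] = 3c c0 2c 60 is exactly B = 4 bytes: K' = 3c c0 2c 60.
K' ⊕ ipad = 0a f6 1a 56; K' ⊕ opad = 60 9c 70 3c.
Inner hash: sum = 10+246+26+86+74+198+44+25 = 709 → 02 c5.
Outer hash (recomputed tag): sum = 96+156+112+60+2+197 = 623 → 02 6f.
Recomputed tag = 026f; claimed = 026f → match.

valid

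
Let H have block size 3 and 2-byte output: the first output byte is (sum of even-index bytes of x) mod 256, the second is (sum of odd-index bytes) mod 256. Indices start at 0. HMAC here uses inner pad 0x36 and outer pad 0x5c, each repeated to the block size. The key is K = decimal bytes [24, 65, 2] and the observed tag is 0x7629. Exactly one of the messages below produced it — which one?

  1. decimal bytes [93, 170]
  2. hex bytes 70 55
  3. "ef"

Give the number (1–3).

1

Key decimal bytes [24, 65, 2] = 18 41 02 is exactly B = 3 bytes: K' = 18 41 02.
K' ⊕ ipad = 2e 77 34; K' ⊕ opad = 44 1d 5e.
m1: inner = H(2e 77 34 5d aa) = 0c d4; tag = H(44 1d 5e 0c d4) = 7629 ← matches
m2: inner = H(2e 77 34 70 55) = b7 e7; tag = H(44 1d 5e b7 e7) = 89d4
m3: inner = H(2e 77 34 65 66) = c8 dc; tag = H(44 1d 5e c8 dc) = 7ee5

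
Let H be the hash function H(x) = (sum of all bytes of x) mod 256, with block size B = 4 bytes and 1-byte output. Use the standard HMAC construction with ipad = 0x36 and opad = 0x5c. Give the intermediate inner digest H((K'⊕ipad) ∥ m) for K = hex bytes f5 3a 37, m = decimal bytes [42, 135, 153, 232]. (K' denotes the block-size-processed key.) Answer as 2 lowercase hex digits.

38

Key hex bytes f5 3a 37 is 3 bytes ≤ B = 4; zero-pad to 4 bytes: K' = f5 3a 37 00.
K' ⊕ ipad = c3 0c 01 36.
Inner input = c3 0c 01 36 ∥ 2a 87 99 e8.
Inner hash: sum = 195+12+1+54+42+135+153+232 = 824; mod 256 = 56 → 38.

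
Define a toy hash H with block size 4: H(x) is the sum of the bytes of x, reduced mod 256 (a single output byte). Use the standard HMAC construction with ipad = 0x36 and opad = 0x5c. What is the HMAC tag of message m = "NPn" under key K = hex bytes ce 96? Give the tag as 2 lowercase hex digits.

24

Key hex bytes ce 96 is 2 bytes ≤ B = 4; zero-pad to 4 bytes: K' = ce 96 00 00.
K' ⊕ ipad = f8 a0 36 36.  K' ⊕ opad = 92 ca 5c 5c.
Inner input = (K'⊕ipad) ∥ m = f8 a0 36 36 ∥ 4e 50 6e.
Inner hash: sum = 248+160+54+54+78+80+110 = 784; mod 256 = 16 → 10.
Outer input = (K'⊕opad) ∥ inner = 92 ca 5c 5c ∥ 10.
Outer hash (tag): sum = 146+202+92+92+16 = 548; mod 256 = 36 → 24.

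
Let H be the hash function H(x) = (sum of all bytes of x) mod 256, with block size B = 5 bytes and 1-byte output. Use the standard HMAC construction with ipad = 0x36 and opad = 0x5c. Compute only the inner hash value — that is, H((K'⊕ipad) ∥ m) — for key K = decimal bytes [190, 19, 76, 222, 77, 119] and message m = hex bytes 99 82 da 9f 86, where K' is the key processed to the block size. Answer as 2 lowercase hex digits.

7b

Key decimal bytes [190, 19, 76, 222, 77, 119] = be 13 4c de 4d 77 is 6 bytes > B = 5, so hash it first: H(key) = bf, then zero-pad to 5 bytes: K' = bf 00 00 00 00.
K' ⊕ ipad = 89 36 36 36 36.
Inner input = 89 36 36 36 36 ∥ 99 82 da 9f 86.
Inner hash: sum = 137+54+54+54+54+153+130+218+159+134 = 1147; mod 256 = 123 → 7b.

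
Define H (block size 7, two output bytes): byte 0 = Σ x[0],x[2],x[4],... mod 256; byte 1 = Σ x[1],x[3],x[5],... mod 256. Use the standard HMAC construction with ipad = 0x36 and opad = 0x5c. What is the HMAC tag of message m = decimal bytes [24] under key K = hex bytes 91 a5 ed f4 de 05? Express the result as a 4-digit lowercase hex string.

fc9a

Key hex bytes 91 a5 ed f4 de 05 is 6 bytes ≤ B = 7; zero-pad to 7 bytes: K' = 91 a5 ed f4 de 05 00.
K' ⊕ ipad = a7 93 db c2 e8 33 36.  K' ⊕ opad = cd f9 b1 a8 82 59 5c.
Inner input = (K'⊕ipad) ∥ m = a7 93 db c2 e8 33 36 ∥ 18.
Inner hash: even-index sum = 672 mod 256 = 160; odd-index sum = 416 mod 256 = 160 → a0 a0.
Outer input = (K'⊕opad) ∥ inner = cd f9 b1 a8 82 59 5c ∥ a0 a0.
Outer hash (tag): even-index sum = 764 mod 256 = 252; odd-index sum = 666 mod 256 = 154 → fc 9a.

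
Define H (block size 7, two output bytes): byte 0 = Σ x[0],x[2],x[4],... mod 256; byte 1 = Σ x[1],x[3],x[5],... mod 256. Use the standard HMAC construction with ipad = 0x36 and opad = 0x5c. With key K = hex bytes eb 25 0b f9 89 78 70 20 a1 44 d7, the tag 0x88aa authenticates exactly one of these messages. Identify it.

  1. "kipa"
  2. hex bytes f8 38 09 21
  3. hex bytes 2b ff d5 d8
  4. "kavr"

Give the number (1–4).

Key hex bytes eb 25 0b f9 89 78 70 20 a1 44 d7 is 11 bytes > B = 7, so hash it first: H(key) = 67 fa, then zero-pad to 7 bytes: K' = 67 fa 00 00 00 00 00.
K' ⊕ ipad = 51 cc 36 36 36 36 36; K' ⊕ opad = 3b a6 5c 5c 5c 5c 5c.
m1: inner = H(51 cc 36 36 36 36 36 6b 69 70 61) = bd 13; tag = H(3b a6 5c 5c 5c 5c 5c bd 13) = 621b
m2: inner = H(51 cc 36 36 36 36 36 f8 38 09 21) = 4c 39; tag = H(3b a6 5c 5c 5c 5c 5c 4c 39) = 88aa ← matches
m3: inner = H(51 cc 36 36 36 36 36 2b ff d5 d8) = ca 38; tag = H(3b a6 5c 5c 5c 5c 5c ca 38) = 8728
m4: inner = H(51 cc 36 36 36 36 36 6b 61 76 72) = c6 19; tag = H(3b a6 5c 5c 5c 5c 5c c6 19) = 6824

2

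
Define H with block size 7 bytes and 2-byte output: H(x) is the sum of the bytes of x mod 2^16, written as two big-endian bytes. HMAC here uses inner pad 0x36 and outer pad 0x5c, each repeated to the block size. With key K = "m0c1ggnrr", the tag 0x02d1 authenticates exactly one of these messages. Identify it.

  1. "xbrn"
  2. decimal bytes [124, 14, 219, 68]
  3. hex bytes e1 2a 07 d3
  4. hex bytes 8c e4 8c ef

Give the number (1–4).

4

Key "m0c1ggnrr" = 6d 30 63 31 67 67 6e 72 72 is 9 bytes > B = 7, so hash it first: H(key) = 03 51, then zero-pad to 7 bytes: K' = 03 51 00 00 00 00 00.
K' ⊕ ipad = 35 67 36 36 36 36 36; K' ⊕ opad = 5f 0d 5c 5c 5c 5c 5c.
m1: inner = H(35 67 36 36 36 36 36 78 62 72 6e) = 03 64; tag = H(5f 0d 5c 5c 5c 5c 5c 03 64) = 029f
m2: inner = H(35 67 36 36 36 36 36 7c 0e db 44) = 03 53; tag = H(5f 0d 5c 5c 5c 5c 5c 03 53) = 028e
m3: inner = H(35 67 36 36 36 36 36 e1 2a 07 d3) = 03 8f; tag = H(5f 0d 5c 5c 5c 5c 5c 03 8f) = 02ca
m4: inner = H(35 67 36 36 36 36 36 8c e4 8c ef) = 04 95; tag = H(5f 0d 5c 5c 5c 5c 5c 04 95) = 02d1 ← matches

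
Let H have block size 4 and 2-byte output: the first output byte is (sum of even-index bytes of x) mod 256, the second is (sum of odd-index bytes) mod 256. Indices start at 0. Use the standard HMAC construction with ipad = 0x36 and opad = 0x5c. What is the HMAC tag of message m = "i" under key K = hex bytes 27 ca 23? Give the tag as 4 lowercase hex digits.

Key hex bytes 27 ca 23 is 3 bytes ≤ B = 4; zero-pad to 4 bytes: K' = 27 ca 23 00.
K' ⊕ ipad = 11 fc 15 36.  K' ⊕ opad = 7b 96 7f 5c.
Inner input = (K'⊕ipad) ∥ m = 11 fc 15 36 ∥ 69.
Inner hash: even-index sum = 143 mod 256 = 143; odd-index sum = 306 mod 256 = 50 → 8f 32.
Outer input = (K'⊕opad) ∥ inner = 7b 96 7f 5c ∥ 8f 32.
Outer hash (tag): even-index sum = 393 mod 256 = 137; odd-index sum = 292 mod 256 = 36 → 89 24.

8924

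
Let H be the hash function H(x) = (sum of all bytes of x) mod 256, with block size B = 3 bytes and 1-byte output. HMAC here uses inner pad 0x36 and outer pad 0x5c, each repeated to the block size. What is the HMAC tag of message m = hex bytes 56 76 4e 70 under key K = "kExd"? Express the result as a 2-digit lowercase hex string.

38

Key "kExd" = 6b 45 78 64 is 4 bytes > B = 3, so hash it first: H(key) = 8c, then zero-pad to 3 bytes: K' = 8c 00 00.
K' ⊕ ipad = ba 36 36.  K' ⊕ opad = d0 5c 5c.
Inner input = (K'⊕ipad) ∥ m = ba 36 36 ∥ 56 76 4e 70.
Inner hash: sum = 186+54+54+86+118+78+112 = 688; mod 256 = 176 → b0.
Outer input = (K'⊕opad) ∥ inner = d0 5c 5c ∥ b0.
Outer hash (tag): sum = 208+92+92+176 = 568; mod 256 = 56 → 38.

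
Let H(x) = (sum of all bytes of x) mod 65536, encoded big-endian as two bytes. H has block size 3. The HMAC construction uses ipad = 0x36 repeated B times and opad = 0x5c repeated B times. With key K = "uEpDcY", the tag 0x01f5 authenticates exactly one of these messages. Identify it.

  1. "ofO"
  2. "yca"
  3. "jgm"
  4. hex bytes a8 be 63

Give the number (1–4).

Key "uEpDcY" = 75 45 70 44 63 59 is 6 bytes > B = 3, so hash it first: H(key) = 02 2a, then zero-pad to 3 bytes: K' = 02 2a 00.
K' ⊕ ipad = 34 1c 36; K' ⊕ opad = 5e 76 5c.
m1: inner = H(34 1c 36 6f 66 4f) = 01 aa; tag = H(5e 76 5c 01 aa) = 01db
m2: inner = H(34 1c 36 79 63 61) = 01 c3; tag = H(5e 76 5c 01 c3) = 01f4
m3: inner = H(34 1c 36 6a 67 6d) = 01 c4; tag = H(5e 76 5c 01 c4) = 01f5 ← matches
m4: inner = H(34 1c 36 a8 be 63) = 02 4f; tag = H(5e 76 5c 02 4f) = 0181

3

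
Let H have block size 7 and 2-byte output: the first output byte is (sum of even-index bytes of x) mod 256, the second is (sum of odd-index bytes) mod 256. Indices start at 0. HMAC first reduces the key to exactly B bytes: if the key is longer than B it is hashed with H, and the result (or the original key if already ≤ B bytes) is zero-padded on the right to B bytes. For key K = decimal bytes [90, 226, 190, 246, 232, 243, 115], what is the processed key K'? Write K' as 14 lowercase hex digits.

5ae2bef6e8f373

Key decimal bytes [90, 226, 190, 246, 232, 243, 115] = 5a e2 be f6 e8 f3 73 is exactly B = 7 bytes: K' = 5a e2 be f6 e8 f3 73.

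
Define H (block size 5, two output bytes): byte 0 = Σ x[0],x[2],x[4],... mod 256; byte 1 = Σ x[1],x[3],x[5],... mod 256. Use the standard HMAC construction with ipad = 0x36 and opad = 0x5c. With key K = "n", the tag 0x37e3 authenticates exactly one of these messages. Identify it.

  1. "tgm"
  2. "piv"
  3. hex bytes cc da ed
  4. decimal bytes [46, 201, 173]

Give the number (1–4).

1

Key "n" = 6e is 1 byte ≤ B = 5; zero-pad to 5 bytes: K' = 6e 00 00 00 00.
K' ⊕ ipad = 58 36 36 36 36; K' ⊕ opad = 32 5c 5c 5c 5c.
m1: inner = H(58 36 36 36 36 74 67 6d) = 2b 4d; tag = H(32 5c 5c 5c 5c 2b 4d) = 37e3 ← matches
m2: inner = H(58 36 36 36 36 70 69 76) = 2d 52; tag = H(32 5c 5c 5c 5c 2d 52) = 3ce5
m3: inner = H(58 36 36 36 36 cc da ed) = 9e 25; tag = H(32 5c 5c 5c 5c 9e 25) = 0f56
m4: inner = H(58 36 36 36 36 2e c9 ad) = 8d 47; tag = H(32 5c 5c 5c 5c 8d 47) = 3145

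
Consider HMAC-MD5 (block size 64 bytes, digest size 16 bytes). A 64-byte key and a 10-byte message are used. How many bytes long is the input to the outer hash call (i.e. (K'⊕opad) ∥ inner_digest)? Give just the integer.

Key is 64 ≤ 64 bytes, zero-padded: |K'| = 64.
Outer input = (K'⊕opad) ∥ H(inner) → 64 + 16 = 80 bytes.

80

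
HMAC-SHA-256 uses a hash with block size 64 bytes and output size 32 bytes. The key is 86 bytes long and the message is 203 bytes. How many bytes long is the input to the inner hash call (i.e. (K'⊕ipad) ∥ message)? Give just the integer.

267

Key is 86 > 64 bytes, so it is hashed to 32 bytes then zero-padded to 64: |K'| = 64.
Inner input = (K'⊕ipad) ∥ m → 64 + 203 = 267 bytes.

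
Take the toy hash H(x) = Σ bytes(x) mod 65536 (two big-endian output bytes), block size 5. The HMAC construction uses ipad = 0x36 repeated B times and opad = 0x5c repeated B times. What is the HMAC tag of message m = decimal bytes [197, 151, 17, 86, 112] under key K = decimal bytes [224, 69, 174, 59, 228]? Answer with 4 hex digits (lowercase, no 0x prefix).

03dd

Key decimal bytes [224, 69, 174, 59, 228] = e0 45 ae 3b e4 is exactly B = 5 bytes: K' = e0 45 ae 3b e4.
K' ⊕ ipad = d6 73 98 0d d2.  K' ⊕ opad = bc 19 f2 67 b8.
Inner input = (K'⊕ipad) ∥ m = d6 73 98 0d d2 ∥ c5 97 11 56 70.
Inner hash: sum = 214+115+152+13+210+197+151+17+86+112 = 1267 → 04 f3.
Outer input = (K'⊕opad) ∥ inner = bc 19 f2 67 b8 ∥ 04 f3.
Outer hash (tag): sum = 188+25+242+103+184+4+243 = 989 → 03 dd.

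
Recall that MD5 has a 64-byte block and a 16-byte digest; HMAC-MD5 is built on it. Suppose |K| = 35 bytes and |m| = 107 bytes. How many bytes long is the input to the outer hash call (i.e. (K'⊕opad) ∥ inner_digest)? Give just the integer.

Key is 35 ≤ 64 bytes, zero-padded: |K'| = 64.
Outer input = (K'⊕opad) ∥ H(inner) → 64 + 16 = 80 bytes.

80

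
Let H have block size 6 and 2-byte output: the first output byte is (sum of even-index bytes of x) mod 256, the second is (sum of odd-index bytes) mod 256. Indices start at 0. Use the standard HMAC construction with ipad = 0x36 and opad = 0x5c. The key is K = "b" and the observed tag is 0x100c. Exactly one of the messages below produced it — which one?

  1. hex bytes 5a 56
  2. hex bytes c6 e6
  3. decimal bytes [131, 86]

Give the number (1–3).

Key "b" = 62 is 1 byte ≤ B = 6; zero-pad to 6 bytes: K' = 62 00 00 00 00 00.
K' ⊕ ipad = 54 36 36 36 36 36; K' ⊕ opad = 3e 5c 5c 5c 5c 5c.
m1: inner = H(54 36 36 36 36 36 5a 56) = 1a f8; tag = H(3e 5c 5c 5c 5c 5c 1a f8) = 100c ← matches
m2: inner = H(54 36 36 36 36 36 c6 e6) = 86 88; tag = H(3e 5c 5c 5c 5c 5c 86 88) = 7c9c
m3: inner = H(54 36 36 36 36 36 83 56) = 43 f8; tag = H(3e 5c 5c 5c 5c 5c 43 f8) = 390c

1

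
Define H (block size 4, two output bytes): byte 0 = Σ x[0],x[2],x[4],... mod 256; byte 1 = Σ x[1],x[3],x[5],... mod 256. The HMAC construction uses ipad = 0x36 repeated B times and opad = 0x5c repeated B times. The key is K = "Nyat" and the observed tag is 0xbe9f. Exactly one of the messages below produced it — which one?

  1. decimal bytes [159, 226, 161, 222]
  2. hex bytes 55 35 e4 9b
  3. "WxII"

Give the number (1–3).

Key "Nyat" = 4e 79 61 74 is exactly B = 4 bytes: K' = 4e 79 61 74.
K' ⊕ ipad = 78 4f 57 42; K' ⊕ opad = 12 25 3d 28.
m1: inner = H(78 4f 57 42 9f e2 a1 de) = 0f 51; tag = H(12 25 3d 28 0f 51) = 5e9e
m2: inner = H(78 4f 57 42 55 35 e4 9b) = 08 61; tag = H(12 25 3d 28 08 61) = 57ae
m3: inner = H(78 4f 57 42 57 78 49 49) = 6f 52; tag = H(12 25 3d 28 6f 52) = be9f ← matches

3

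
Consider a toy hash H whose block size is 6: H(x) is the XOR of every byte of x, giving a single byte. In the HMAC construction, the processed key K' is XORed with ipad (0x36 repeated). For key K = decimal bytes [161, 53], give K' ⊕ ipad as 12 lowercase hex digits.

970336363636

Key decimal bytes [161, 53] = a1 35 is 2 bytes ≤ B = 6; zero-pad to 6 bytes: K' = a1 35 00 00 00 00.
XOR each byte with 0x36: a1⊕36=97, 35⊕36=03, 00⊕36=36, 00⊕36=36, 00⊕36=36, 00⊕36=36.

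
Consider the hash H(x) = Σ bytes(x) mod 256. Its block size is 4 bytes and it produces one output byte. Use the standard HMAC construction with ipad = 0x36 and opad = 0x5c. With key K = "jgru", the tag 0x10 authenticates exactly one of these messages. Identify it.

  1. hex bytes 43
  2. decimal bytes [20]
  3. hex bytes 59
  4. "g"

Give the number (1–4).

Key "jgru" = 6a 67 72 75 is exactly B = 4 bytes: K' = 6a 67 72 75.
K' ⊕ ipad = 5c 51 44 43; K' ⊕ opad = 36 3b 2e 29.
m1: inner = H(5c 51 44 43 43) = 77; tag = H(36 3b 2e 29 77) = 3f
m2: inner = H(5c 51 44 43 14) = 48; tag = H(36 3b 2e 29 48) = 10 ← matches
m3: inner = H(5c 51 44 43 59) = 8d; tag = H(36 3b 2e 29 8d) = 55
m4: inner = H(5c 51 44 43 67) = 9b; tag = H(36 3b 2e 29 9b) = 63

2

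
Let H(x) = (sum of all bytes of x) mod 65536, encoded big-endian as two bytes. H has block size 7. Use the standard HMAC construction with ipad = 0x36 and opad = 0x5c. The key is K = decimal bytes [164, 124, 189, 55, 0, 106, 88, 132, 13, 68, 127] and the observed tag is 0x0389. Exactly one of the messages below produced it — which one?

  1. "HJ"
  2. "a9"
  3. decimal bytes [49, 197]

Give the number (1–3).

1

Key decimal bytes [164, 124, 189, 55, 0, 106, 88, 132, 13, 68, 127] = a4 7c bd 37 00 6a 58 84 0d 44 7f is 11 bytes > B = 7, so hash it first: H(key) = 04 2a, then zero-pad to 7 bytes: K' = 04 2a 00 00 00 00 00.
K' ⊕ ipad = 32 1c 36 36 36 36 36; K' ⊕ opad = 58 76 5c 5c 5c 5c 5c.
m1: inner = H(32 1c 36 36 36 36 36 48 4a) = 01 ee; tag = H(58 76 5c 5c 5c 5c 5c 01 ee) = 0389 ← matches
m2: inner = H(32 1c 36 36 36 36 36 61 39) = 01 f6; tag = H(58 76 5c 5c 5c 5c 5c 01 f6) = 0391
m3: inner = H(32 1c 36 36 36 36 36 31 c5) = 02 52; tag = H(58 76 5c 5c 5c 5c 5c 02 52) = 02ee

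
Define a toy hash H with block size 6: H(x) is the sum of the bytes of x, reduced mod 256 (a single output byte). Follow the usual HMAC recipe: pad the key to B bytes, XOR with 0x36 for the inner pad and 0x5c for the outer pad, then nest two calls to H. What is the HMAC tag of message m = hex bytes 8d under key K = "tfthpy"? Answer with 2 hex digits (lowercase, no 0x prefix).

63

Key "tfthpy" = 74 66 74 68 70 79 is exactly B = 6 bytes: K' = 74 66 74 68 70 79.
K' ⊕ ipad = 42 50 42 5e 46 4f.  K' ⊕ opad = 28 3a 28 34 2c 25.
Inner input = (K'⊕ipad) ∥ m = 42 50 42 5e 46 4f ∥ 8d.
Inner hash: sum = 66+80+66+94+70+79+141 = 596; mod 256 = 84 → 54.
Outer input = (K'⊕opad) ∥ inner = 28 3a 28 34 2c 25 ∥ 54.
Outer hash (tag): sum = 40+58+40+52+44+37+84 = 355; mod 256 = 99 → 63.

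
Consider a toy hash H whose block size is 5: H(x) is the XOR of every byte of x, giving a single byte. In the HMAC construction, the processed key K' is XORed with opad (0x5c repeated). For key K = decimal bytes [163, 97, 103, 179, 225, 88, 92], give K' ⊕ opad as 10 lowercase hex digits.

Key decimal bytes [163, 97, 103, 179, 225, 88, 92] = a3 61 67 b3 e1 58 5c is 7 bytes > B = 5, so hash it first: H(key) = f3, then zero-pad to 5 bytes: K' = f3 00 00 00 00.
XOR each byte with 0x5c: f3⊕5c=af, 00⊕5c=5c, 00⊕5c=5c, 00⊕5c=5c, 00⊕5c=5c.

af5c5c5c5c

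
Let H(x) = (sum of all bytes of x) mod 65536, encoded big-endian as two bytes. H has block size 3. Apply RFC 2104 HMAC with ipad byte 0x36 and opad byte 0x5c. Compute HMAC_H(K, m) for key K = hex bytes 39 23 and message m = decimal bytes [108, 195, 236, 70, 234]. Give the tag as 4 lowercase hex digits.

Key hex bytes 39 23 is 2 bytes ≤ B = 3; zero-pad to 3 bytes: K' = 39 23 00.
K' ⊕ ipad = 0f 15 36.  K' ⊕ opad = 65 7f 5c.
Inner input = (K'⊕ipad) ∥ m = 0f 15 36 ∥ 6c c3 ec 46 ea.
Inner hash: sum = 15+21+54+108+195+236+70+234 = 933 → 03 a5.
Outer input = (K'⊕opad) ∥ inner = 65 7f 5c ∥ 03 a5.
Outer hash (tag): sum = 101+127+92+3+165 = 488 → 01 e8.

01e8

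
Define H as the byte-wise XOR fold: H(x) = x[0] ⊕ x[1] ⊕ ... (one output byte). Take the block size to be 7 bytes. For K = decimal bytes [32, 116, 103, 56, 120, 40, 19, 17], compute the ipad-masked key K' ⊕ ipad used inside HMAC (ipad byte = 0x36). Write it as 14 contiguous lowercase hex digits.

Key decimal bytes [32, 116, 103, 56, 120, 40, 19, 17] = 20 74 67 38 78 28 13 11 is 8 bytes > B = 7, so hash it first: H(key) = 59, then zero-pad to 7 bytes: K' = 59 00 00 00 00 00 00.
XOR each byte with 0x36: 59⊕36=6f, 00⊕36=36, 00⊕36=36, 00⊕36=36, 00⊕36=36, 00⊕36=36, 00⊕36=36.

6f363636363636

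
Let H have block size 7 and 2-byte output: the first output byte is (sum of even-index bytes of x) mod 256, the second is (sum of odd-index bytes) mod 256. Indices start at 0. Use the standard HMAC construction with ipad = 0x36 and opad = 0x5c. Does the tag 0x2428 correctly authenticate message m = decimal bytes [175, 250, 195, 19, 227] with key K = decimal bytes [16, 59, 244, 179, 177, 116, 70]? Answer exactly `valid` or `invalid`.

Key decimal bytes [16, 59, 244, 179, 177, 116, 70] = 10 3b f4 b3 b1 74 46 is exactly B = 7 bytes: K' = 10 3b f4 b3 b1 74 46.
K' ⊕ ipad = 26 0d c2 85 87 42 70; K' ⊕ opad = 4c 67 a8 ef ed 28 1a.
Inner hash: even-index sum = 748 mod 256 = 236; odd-index sum = 809 mod 256 = 41 → ec 29.
Outer hash (recomputed tag): even-index sum = 548 mod 256 = 36; odd-index sum = 618 mod 256 = 106 → 24 6a.
Recomputed tag = 246a; claimed = 2428 → mismatch.

invalid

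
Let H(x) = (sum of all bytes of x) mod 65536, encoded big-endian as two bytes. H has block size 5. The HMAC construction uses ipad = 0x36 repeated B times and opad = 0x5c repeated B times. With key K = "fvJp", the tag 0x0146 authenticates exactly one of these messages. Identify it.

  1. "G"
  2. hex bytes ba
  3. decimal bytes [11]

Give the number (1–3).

Key "fvJp" = 66 76 4a 70 is 4 bytes ≤ B = 5; zero-pad to 5 bytes: K' = 66 76 4a 70 00.
K' ⊕ ipad = 50 40 7c 46 36; K' ⊕ opad = 3a 2a 16 2c 5c.
m1: inner = H(50 40 7c 46 36 47) = 01 cf; tag = H(3a 2a 16 2c 5c 01 cf) = 01d2
m2: inner = H(50 40 7c 46 36 ba) = 02 42; tag = H(3a 2a 16 2c 5c 02 42) = 0146 ← matches
m3: inner = H(50 40 7c 46 36 0b) = 01 93; tag = H(3a 2a 16 2c 5c 01 93) = 0196

2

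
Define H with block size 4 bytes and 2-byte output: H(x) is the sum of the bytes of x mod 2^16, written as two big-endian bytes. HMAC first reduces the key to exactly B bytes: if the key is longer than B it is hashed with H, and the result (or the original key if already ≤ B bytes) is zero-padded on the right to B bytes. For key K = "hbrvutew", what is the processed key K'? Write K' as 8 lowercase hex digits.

03770000

|K| = 8 > B = 4, so first hash the key.
H(K): sum = 104+98+114+118+117+116+101+119 = 887 → 03 77.
Zero-pad H(K) = 03 77 to 4 bytes: K' = 03 77 00 00.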